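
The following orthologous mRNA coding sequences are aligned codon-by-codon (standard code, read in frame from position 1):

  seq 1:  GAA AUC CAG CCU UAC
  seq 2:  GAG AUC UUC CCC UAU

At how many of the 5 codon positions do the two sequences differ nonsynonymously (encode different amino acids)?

1

Codon 1: GAA Glu / GAG Glu — synonymous.
Codon 2: AUC Ile / AUC Ile — identical.
Codon 3: CAG Gln / UUC Phe — nonsynonymous.
Codon 4: CCU Pro / CCC Pro — synonymous.
Codon 5: UAC Tyr / UAU Tyr — synonymous.
Nonsynonymous differences: 1.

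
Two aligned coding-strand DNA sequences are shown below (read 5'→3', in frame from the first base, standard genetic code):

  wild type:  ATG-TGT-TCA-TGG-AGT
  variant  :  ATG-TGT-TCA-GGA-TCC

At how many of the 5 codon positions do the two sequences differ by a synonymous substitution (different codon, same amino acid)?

Codon 1: ATG Met / ATG Met — identical.
Codon 2: TGT Cys / TGT Cys — identical.
Codon 3: TCA Ser / TCA Ser — identical.
Codon 4: TGG Trp / GGA Gly — nonsynonymous.
Codon 5: AGT Ser / TCC Ser — synonymous.
Synonymous differences: 1.

1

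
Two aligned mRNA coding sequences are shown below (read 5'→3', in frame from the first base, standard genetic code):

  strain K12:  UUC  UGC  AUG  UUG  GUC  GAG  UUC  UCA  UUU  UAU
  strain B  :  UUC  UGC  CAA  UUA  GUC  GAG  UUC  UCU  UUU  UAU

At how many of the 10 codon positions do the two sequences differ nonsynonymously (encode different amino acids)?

1

Codon 1: UUC Phe / UUC Phe — identical.
Codon 2: UGC Cys / UGC Cys — identical.
Codon 3: AUG Met / CAA Gln — nonsynonymous.
Codon 4: UUG Leu / UUA Leu — synonymous.
Codon 5: GUC Val / GUC Val — identical.
Codon 6: GAG Glu / GAG Glu — identical.
Codon 7: UUC Phe / UUC Phe — identical.
Codon 8: UCA Ser / UCU Ser — synonymous.
Codon 9: UUU Phe / UUU Phe — identical.
Codon 10: UAU Tyr / UAU Tyr — identical.
Nonsynonymous differences: 1.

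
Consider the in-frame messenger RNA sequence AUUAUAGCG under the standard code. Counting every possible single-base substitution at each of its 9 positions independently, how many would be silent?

Codon 1 (AUU, Ile): 2 synonymous substitutions.
Codon 2 (AUA, Ile): 2 synonymous substitutions.
Codon 3 (GCG, Ala): 3 synonymous substitutions.
Total: 2 + 2 + 3 = 7.

7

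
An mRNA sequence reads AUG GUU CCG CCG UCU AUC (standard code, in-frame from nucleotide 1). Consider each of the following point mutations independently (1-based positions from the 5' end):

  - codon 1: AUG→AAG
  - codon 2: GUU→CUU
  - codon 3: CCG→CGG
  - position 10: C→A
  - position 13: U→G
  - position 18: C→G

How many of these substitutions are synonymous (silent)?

0

Codon 1: AUG (Met) → AAG (Lys) — missense.
Codon 2: GUU (Val) → CUU (Leu) — missense.
Codon 3: CCG (Pro) → CGG (Arg) — missense.
Codon 4: CCG (Pro) → ACG (Thr) — missense.
Codon 5: UCU (Ser) → GCU (Ala) — missense.
Codon 6: AUC (Ile) → AUG (Met) — missense.
Synonymous: 0 of 6.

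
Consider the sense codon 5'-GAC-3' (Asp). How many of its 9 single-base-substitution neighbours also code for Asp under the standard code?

Position 1: none → 0 synonymous.
Position 2: none → 0 synonymous.
Position 3: GAT → 1 synonymous.
Total: 0 + 0 + 1 = 1.

1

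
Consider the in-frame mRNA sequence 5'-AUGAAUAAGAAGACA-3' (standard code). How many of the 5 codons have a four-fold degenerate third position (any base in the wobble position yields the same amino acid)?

1

Codon 1 AUG (Met): third position 1-fold.
Codon 2 AAU (Asn): third position 2-fold.
Codon 3 AAG (Lys): third position 2-fold.
Codon 4 AAG (Lys): third position 2-fold.
Codon 5 ACA (Thr): third position 4-fold.
Four-fold degenerate third positions: 1.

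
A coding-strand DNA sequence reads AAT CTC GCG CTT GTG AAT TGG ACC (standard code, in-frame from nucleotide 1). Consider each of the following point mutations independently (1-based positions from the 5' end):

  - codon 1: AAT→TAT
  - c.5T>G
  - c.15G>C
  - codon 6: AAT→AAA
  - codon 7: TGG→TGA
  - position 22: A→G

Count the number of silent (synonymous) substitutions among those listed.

Codon 1: AAT (Asn) → TAT (Tyr) — missense.
Codon 2: CTC (Leu) → CGC (Arg) — missense.
Codon 5: GTG (Val) → GTC (Val) — synonymous.
Codon 6: AAT (Asn) → AAA (Lys) — missense.
Codon 7: TGG (Trp) → TGA (Stop) — nonsense.
Codon 8: ACC (Thr) → GCC (Ala) — missense.
Synonymous: 1 of 6.

1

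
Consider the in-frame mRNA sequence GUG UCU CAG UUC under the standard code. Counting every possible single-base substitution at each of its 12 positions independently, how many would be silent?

Codon 1 (GUG, Val): 3 synonymous substitutions.
Codon 2 (UCU, Ser): 3 synonymous substitutions.
Codon 3 (CAG, Gln): 1 synonymous substitution.
Codon 4 (UUC, Phe): 1 synonymous substitution.
Total: 3 + 3 + 1 + 1 = 8.

8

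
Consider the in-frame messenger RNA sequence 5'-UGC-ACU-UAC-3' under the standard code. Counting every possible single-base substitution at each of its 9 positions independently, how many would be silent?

5

Codon 1 (UGC, Cys): 1 synonymous substitution.
Codon 2 (ACU, Thr): 3 synonymous substitutions.
Codon 3 (UAC, Tyr): 1 synonymous substitution.
Total: 1 + 3 + 1 = 5.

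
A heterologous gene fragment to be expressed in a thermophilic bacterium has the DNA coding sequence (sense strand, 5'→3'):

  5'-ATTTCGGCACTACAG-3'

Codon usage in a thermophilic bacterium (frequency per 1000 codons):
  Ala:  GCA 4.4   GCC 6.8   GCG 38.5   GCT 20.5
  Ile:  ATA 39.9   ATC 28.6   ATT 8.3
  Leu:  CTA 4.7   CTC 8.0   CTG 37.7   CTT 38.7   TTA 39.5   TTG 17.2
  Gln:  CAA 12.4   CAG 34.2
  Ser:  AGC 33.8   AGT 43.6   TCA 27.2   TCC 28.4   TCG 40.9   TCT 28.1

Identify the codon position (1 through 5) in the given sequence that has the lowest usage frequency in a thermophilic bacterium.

3

Codon 1 ATT (Ile): 8.3 per 1000.
Codon 2 TCG (Ser): 40.9 per 1000.
Codon 3 GCA (Ala): 4.4 per 1000.
Codon 4 CTA (Leu): 4.7 per 1000.
Codon 5 CAG (Gln): 34.2 per 1000.
Lowest frequency is 4.4 at codon 3.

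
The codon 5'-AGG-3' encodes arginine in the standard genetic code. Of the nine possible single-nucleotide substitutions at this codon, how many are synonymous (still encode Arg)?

Position 1: CGG → 1 synonymous.
Position 2: none → 0 synonymous.
Position 3: AGA → 1 synonymous.
Total: 1 + 0 + 1 = 2.

2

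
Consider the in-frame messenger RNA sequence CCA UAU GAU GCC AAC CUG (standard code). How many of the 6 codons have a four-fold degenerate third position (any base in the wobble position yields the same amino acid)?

Codon 1 CCA (Pro): third position 4-fold.
Codon 2 UAU (Tyr): third position 2-fold.
Codon 3 GAU (Asp): third position 2-fold.
Codon 4 GCC (Ala): third position 4-fold.
Codon 5 AAC (Asn): third position 2-fold.
Codon 6 CUG (Leu): third position 4-fold.
Four-fold degenerate third positions: 3.

3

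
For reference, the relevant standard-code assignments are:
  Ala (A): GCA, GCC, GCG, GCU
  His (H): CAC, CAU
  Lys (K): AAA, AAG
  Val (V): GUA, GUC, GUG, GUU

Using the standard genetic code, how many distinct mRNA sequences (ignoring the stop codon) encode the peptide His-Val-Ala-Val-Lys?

His: 2 codons.
Val: 4 codons.
Ala: 4 codons.
Val: 4 codons.
Lys: 2 codons.
2 × 4 × 4 × 4 × 2 = 256.

256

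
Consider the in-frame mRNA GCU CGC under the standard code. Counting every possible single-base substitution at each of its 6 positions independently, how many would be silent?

6

Codon 1 (GCU, Ala): 3 synonymous substitutions.
Codon 2 (CGC, Arg): 3 synonymous substitutions.
Total: 3 + 3 = 6.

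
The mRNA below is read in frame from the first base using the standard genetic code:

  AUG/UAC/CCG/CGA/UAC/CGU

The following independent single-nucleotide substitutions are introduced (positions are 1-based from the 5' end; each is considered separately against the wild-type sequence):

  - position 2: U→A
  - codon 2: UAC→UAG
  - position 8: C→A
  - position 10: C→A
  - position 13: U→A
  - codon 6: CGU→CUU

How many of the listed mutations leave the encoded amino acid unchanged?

1

Codon 1: AUG (Met) → AAG (Lys) — missense.
Codon 2: UAC (Tyr) → UAG (Stop) — nonsense.
Codon 3: CCG (Pro) → CAG (Gln) — missense.
Codon 4: CGA (Arg) → AGA (Arg) — synonymous.
Codon 5: UAC (Tyr) → AAC (Asn) — missense.
Codon 6: CGU (Arg) → CUU (Leu) — missense.
Synonymous: 1 of 6.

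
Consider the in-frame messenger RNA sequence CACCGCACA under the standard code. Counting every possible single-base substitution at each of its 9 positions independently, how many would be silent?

Codon 1 (CAC, His): 1 synonymous substitution.
Codon 2 (CGC, Arg): 3 synonymous substitutions.
Codon 3 (ACA, Thr): 3 synonymous substitutions.
Total: 1 + 3 + 3 = 7.

7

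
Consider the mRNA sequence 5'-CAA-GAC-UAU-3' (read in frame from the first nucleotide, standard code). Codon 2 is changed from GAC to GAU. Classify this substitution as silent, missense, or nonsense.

silent

Position 6 falls in codon 2: GAC → Asp.
After the substitution the codon is GAU → Asp.
Both encode Asp, so the change is synonymous.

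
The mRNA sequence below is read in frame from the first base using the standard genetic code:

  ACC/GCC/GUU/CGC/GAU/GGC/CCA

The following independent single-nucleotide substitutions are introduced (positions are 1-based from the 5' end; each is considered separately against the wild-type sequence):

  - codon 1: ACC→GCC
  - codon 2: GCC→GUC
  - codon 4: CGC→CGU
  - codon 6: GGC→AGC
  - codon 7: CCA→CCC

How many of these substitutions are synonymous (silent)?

Codon 1: ACC (Thr) → GCC (Ala) — missense.
Codon 2: GCC (Ala) → GUC (Val) — missense.
Codon 4: CGC (Arg) → CGU (Arg) — synonymous.
Codon 6: GGC (Gly) → AGC (Ser) — missense.
Codon 7: CCA (Pro) → CCC (Pro) — synonymous.
Synonymous: 2 of 5.

2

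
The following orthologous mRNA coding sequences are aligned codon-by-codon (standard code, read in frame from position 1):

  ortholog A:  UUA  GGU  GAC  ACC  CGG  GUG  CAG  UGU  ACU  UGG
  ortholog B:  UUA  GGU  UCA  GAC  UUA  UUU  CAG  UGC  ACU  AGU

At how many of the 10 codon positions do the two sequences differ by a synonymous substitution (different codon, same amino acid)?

1

Codon 1: UUA Leu / UUA Leu — identical.
Codon 2: GGU Gly / GGU Gly — identical.
Codon 3: GAC Asp / UCA Ser — nonsynonymous.
Codon 4: ACC Thr / GAC Asp — nonsynonymous.
Codon 5: CGG Arg / UUA Leu — nonsynonymous.
Codon 6: GUG Val / UUU Phe — nonsynonymous.
Codon 7: CAG Gln / CAG Gln — identical.
Codon 8: UGU Cys / UGC Cys — synonymous.
Codon 9: ACU Thr / ACU Thr — identical.
Codon 10: UGG Trp / AGU Ser — nonsynonymous.
Synonymous differences: 1.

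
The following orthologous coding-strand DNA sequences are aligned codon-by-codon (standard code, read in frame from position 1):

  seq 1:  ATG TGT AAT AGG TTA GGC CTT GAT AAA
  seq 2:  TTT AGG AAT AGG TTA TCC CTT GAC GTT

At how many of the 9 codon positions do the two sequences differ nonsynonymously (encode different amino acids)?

4

Codon 1: ATG Met / TTT Phe — nonsynonymous.
Codon 2: TGT Cys / AGG Arg — nonsynonymous.
Codon 3: AAT Asn / AAT Asn — identical.
Codon 4: AGG Arg / AGG Arg — identical.
Codon 5: TTA Leu / TTA Leu — identical.
Codon 6: GGC Gly / TCC Ser — nonsynonymous.
Codon 7: CTT Leu / CTT Leu — identical.
Codon 8: GAT Asp / GAC Asp — synonymous.
Codon 9: AAA Lys / GTT Val — nonsynonymous.
Nonsynonymous differences: 4.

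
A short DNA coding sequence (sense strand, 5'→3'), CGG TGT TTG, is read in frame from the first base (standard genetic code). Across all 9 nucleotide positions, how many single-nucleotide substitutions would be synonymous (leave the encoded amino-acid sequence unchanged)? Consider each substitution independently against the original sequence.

Codon 1 (CGG, Arg): 4 synonymous substitutions.
Codon 2 (TGT, Cys): 1 synonymous substitution.
Codon 3 (TTG, Leu): 2 synonymous substitutions.
Total: 4 + 1 + 2 = 7.

7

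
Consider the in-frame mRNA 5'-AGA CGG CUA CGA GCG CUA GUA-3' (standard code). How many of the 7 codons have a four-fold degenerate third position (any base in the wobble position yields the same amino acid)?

Codon 1 AGA (Arg): third position 2-fold.
Codon 2 CGG (Arg): third position 4-fold.
Codon 3 CUA (Leu): third position 4-fold.
Codon 4 CGA (Arg): third position 4-fold.
Codon 5 GCG (Ala): third position 4-fold.
Codon 6 CUA (Leu): third position 4-fold.
Codon 7 GUA (Val): third position 4-fold.
Four-fold degenerate third positions: 6.

6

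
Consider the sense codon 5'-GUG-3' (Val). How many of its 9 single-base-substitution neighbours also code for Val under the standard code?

Position 1: none → 0 synonymous.
Position 2: none → 0 synonymous.
Position 3: GUU, GUC, GUA → 3 synonymous.
Total: 0 + 0 + 3 = 3.

3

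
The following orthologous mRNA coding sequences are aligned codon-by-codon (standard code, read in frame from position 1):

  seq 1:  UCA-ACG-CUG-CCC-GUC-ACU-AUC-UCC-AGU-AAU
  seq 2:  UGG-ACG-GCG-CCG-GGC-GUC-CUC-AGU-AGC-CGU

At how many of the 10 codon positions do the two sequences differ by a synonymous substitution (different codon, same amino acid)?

3

Codon 1: UCA Ser / UGG Trp — nonsynonymous.
Codon 2: ACG Thr / ACG Thr — identical.
Codon 3: CUG Leu / GCG Ala — nonsynonymous.
Codon 4: CCC Pro / CCG Pro — synonymous.
Codon 5: GUC Val / GGC Gly — nonsynonymous.
Codon 6: ACU Thr / GUC Val — nonsynonymous.
Codon 7: AUC Ile / CUC Leu — nonsynonymous.
Codon 8: UCC Ser / AGU Ser — synonymous.
Codon 9: AGU Ser / AGC Ser — synonymous.
Codon 10: AAU Asn / CGU Arg — nonsynonymous.
Synonymous differences: 3.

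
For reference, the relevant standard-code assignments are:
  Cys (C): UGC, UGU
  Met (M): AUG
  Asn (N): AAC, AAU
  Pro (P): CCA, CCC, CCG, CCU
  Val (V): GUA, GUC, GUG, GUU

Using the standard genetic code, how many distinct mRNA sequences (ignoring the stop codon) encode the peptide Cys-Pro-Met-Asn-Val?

Cys: 2 codons.
Pro: 4 codons.
Met: 1 codon.
Asn: 2 codons.
Val: 4 codons.
2 × 4 × 1 × 2 × 4 = 64.

64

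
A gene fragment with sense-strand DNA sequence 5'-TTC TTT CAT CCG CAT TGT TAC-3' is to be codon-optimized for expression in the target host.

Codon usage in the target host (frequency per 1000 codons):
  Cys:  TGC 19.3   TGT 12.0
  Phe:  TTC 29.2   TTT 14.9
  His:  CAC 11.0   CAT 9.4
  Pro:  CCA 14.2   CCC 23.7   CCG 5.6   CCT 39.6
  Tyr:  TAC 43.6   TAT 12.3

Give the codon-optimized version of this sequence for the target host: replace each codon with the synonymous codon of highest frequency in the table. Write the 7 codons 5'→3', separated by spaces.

Codon 1 (Phe): best is TTC at 29.2.
Codon 2 (Phe): best is TTC at 29.2.
Codon 3 (His): best is CAC at 11.0.
Codon 4 (Pro): best is CCT at 39.6.
Codon 5 (His): best is CAC at 11.0.
Codon 6 (Cys): best is TGC at 19.3.
Codon 7 (Tyr): best is TAC at 43.6.

TTC TTC CAC CCT CAC TGC TAC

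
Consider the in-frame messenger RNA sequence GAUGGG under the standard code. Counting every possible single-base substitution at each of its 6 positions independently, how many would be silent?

Codon 1 (GAU, Asp): 1 synonymous substitution.
Codon 2 (GGG, Gly): 3 synonymous substitutions.
Total: 1 + 3 = 4.

4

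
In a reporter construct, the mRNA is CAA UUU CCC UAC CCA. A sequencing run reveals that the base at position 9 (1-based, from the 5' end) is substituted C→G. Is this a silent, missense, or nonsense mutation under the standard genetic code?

silent

Position 9 falls in codon 3: CCC → Pro.
After the substitution the codon is CCG → Pro.
Both encode Pro, so the change is synonymous.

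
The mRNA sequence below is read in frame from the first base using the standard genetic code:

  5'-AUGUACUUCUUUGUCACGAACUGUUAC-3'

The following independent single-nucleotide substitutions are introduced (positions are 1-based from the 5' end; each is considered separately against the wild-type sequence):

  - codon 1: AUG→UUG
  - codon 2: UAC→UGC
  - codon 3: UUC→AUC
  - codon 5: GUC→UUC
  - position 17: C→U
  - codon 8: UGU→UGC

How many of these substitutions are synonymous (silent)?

1

Codon 1: AUG (Met) → UUG (Leu) — missense.
Codon 2: UAC (Tyr) → UGC (Cys) — missense.
Codon 3: UUC (Phe) → AUC (Ile) — missense.
Codon 5: GUC (Val) → UUC (Phe) — missense.
Codon 6: ACG (Thr) → AUG (Met) — missense.
Codon 8: UGU (Cys) → UGC (Cys) — synonymous.
Synonymous: 1 of 6.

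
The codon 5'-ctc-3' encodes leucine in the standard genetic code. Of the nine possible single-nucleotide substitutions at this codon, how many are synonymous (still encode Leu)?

3

Position 1: none → 0 synonymous.
Position 2: none → 0 synonymous.
Position 3: CTT, CTA, CTG → 3 synonymous.
Total: 0 + 0 + 3 = 3.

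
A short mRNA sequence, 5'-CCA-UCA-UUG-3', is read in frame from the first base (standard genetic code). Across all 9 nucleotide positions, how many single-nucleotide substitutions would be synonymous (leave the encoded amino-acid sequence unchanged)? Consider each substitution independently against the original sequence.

Codon 1 (CCA, Pro): 3 synonymous substitutions.
Codon 2 (UCA, Ser): 3 synonymous substitutions.
Codon 3 (UUG, Leu): 2 synonymous substitutions.
Total: 3 + 3 + 2 = 8.

8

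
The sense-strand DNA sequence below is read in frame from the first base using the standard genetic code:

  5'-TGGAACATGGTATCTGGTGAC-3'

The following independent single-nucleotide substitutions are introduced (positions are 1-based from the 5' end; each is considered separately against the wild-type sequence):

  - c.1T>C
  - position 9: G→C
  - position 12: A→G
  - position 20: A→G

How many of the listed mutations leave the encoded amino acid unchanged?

1

Codon 1: TGG (Trp) → CGG (Arg) — missense.
Codon 3: ATG (Met) → ATC (Ile) — missense.
Codon 4: GTA (Val) → GTG (Val) — synonymous.
Codon 7: GAC (Asp) → GGC (Gly) — missense.
Synonymous: 1 of 4.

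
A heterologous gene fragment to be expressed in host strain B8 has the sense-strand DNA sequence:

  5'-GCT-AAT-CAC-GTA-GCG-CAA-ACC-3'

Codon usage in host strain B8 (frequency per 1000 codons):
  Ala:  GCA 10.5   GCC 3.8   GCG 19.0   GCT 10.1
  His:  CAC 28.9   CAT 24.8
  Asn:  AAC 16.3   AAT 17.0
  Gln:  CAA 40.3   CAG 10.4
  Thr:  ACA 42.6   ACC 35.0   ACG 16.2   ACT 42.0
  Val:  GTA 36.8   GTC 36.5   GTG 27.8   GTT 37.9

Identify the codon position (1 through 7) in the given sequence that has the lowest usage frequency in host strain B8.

Codon 1 GCT (Ala): 10.1 per 1000.
Codon 2 AAT (Asn): 17.0 per 1000.
Codon 3 CAC (His): 28.9 per 1000.
Codon 4 GTA (Val): 36.8 per 1000.
Codon 5 GCG (Ala): 19.0 per 1000.
Codon 6 CAA (Gln): 40.3 per 1000.
Codon 7 ACC (Thr): 35.0 per 1000.
Lowest frequency is 10.1 at codon 1.

1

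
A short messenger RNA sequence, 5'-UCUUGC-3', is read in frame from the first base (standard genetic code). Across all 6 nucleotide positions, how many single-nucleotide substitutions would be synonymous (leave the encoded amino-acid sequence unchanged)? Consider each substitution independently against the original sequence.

Codon 1 (UCU, Ser): 3 synonymous substitutions.
Codon 2 (UGC, Cys): 1 synonymous substitution.
Total: 3 + 1 = 4.

4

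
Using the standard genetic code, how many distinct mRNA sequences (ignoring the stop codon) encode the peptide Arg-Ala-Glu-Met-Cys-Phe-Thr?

768

Arg: 6 codons.
Ala: 4 codons.
Glu: 2 codons.
Met: 1 codon.
Cys: 2 codons.
Phe: 2 codons.
Thr: 4 codons.
6 × 4 × 2 × 1 × 2 × 2 × 4 = 768.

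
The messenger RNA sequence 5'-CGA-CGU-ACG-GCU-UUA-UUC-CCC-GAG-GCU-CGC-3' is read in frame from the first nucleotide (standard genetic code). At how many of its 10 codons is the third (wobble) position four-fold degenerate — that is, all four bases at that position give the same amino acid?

Codon 1 CGA (Arg): third position 4-fold.
Codon 2 CGU (Arg): third position 4-fold.
Codon 3 ACG (Thr): third position 4-fold.
Codon 4 GCU (Ala): third position 4-fold.
Codon 5 UUA (Leu): third position 2-fold.
Codon 6 UUC (Phe): third position 2-fold.
Codon 7 CCC (Pro): third position 4-fold.
Codon 8 GAG (Glu): third position 2-fold.
Codon 9 GCU (Ala): third position 4-fold.
Codon 10 CGC (Arg): third position 4-fold.
Four-fold degenerate third positions: 7.

7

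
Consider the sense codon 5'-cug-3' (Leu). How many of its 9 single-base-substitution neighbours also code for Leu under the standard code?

4

Position 1: UUG → 1 synonymous.
Position 2: none → 0 synonymous.
Position 3: CUU, CUC, CUA → 3 synonymous.
Total: 1 + 0 + 3 = 4.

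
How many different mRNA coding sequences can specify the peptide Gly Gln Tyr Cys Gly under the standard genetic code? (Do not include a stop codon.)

128

Gly: 4 codons.
Gln: 2 codons.
Tyr: 2 codons.
Cys: 2 codons.
Gly: 4 codons.
4 × 2 × 2 × 2 × 4 = 128.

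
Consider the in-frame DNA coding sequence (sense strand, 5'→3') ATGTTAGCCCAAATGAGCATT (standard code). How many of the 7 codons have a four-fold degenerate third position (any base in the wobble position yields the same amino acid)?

1

Codon 1 ATG (Met): third position 1-fold.
Codon 2 TTA (Leu): third position 2-fold.
Codon 3 GCC (Ala): third position 4-fold.
Codon 4 CAA (Gln): third position 2-fold.
Codon 5 ATG (Met): third position 1-fold.
Codon 6 AGC (Ser): third position 2-fold.
Codon 7 ATT (Ile): third position 3-fold.
Four-fold degenerate third positions: 1.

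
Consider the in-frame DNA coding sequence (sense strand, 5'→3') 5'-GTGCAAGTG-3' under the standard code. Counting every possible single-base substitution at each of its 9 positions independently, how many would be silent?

7

Codon 1 (GTG, Val): 3 synonymous substitutions.
Codon 2 (CAA, Gln): 1 synonymous substitution.
Codon 3 (GTG, Val): 3 synonymous substitutions.
Total: 3 + 1 + 3 = 7.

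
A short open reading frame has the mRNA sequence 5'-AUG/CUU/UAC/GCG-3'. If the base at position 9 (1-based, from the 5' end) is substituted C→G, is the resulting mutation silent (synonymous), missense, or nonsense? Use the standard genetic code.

nonsense

Position 9 falls in codon 3: UAC → Tyr.
After the substitution the codon is UAG → Stop.
The new codon is a stop codon, so this is a nonsense mutation.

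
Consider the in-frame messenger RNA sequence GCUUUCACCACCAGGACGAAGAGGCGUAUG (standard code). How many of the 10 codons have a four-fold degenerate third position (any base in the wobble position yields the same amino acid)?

Codon 1 GCU (Ala): third position 4-fold.
Codon 2 UUC (Phe): third position 2-fold.
Codon 3 ACC (Thr): third position 4-fold.
Codon 4 ACC (Thr): third position 4-fold.
Codon 5 AGG (Arg): third position 2-fold.
Codon 6 ACG (Thr): third position 4-fold.
Codon 7 AAG (Lys): third position 2-fold.
Codon 8 AGG (Arg): third position 2-fold.
Codon 9 CGU (Arg): third position 4-fold.
Codon 10 AUG (Met): third position 1-fold.
Four-fold degenerate third positions: 5.

5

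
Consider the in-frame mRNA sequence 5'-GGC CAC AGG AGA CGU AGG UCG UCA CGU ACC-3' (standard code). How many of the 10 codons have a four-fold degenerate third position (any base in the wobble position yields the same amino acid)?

Codon 1 GGC (Gly): third position 4-fold.
Codon 2 CAC (His): third position 2-fold.
Codon 3 AGG (Arg): third position 2-fold.
Codon 4 AGA (Arg): third position 2-fold.
Codon 5 CGU (Arg): third position 4-fold.
Codon 6 AGG (Arg): third position 2-fold.
Codon 7 UCG (Ser): third position 4-fold.
Codon 8 UCA (Ser): third position 4-fold.
Codon 9 CGU (Arg): third position 4-fold.
Codon 10 ACC (Thr): third position 4-fold.
Four-fold degenerate third positions: 6.

6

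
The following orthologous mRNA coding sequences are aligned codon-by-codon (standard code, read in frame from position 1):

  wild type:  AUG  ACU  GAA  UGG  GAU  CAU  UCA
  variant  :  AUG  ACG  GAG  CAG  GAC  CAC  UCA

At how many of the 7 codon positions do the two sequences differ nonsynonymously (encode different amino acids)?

1

Codon 1: AUG Met / AUG Met — identical.
Codon 2: ACU Thr / ACG Thr — synonymous.
Codon 3: GAA Glu / GAG Glu — synonymous.
Codon 4: UGG Trp / CAG Gln — nonsynonymous.
Codon 5: GAU Asp / GAC Asp — synonymous.
Codon 6: CAU His / CAC His — synonymous.
Codon 7: UCA Ser / UCA Ser — identical.
Nonsynonymous differences: 1.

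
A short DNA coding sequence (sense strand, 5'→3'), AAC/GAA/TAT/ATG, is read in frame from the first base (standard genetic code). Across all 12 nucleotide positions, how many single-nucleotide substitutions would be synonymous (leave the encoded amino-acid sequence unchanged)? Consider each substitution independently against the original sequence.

3

Codon 1 (AAC, Asn): 1 synonymous substitution.
Codon 2 (GAA, Glu): 1 synonymous substitution.
Codon 3 (TAT, Tyr): 1 synonymous substitution.
Codon 4 (ATG, Met): 0 synonymous substitutions.
Total: 1 + 1 + 1 + 0 = 3.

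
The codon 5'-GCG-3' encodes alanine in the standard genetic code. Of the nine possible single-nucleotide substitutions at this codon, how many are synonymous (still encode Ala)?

Position 1: none → 0 synonymous.
Position 2: none → 0 synonymous.
Position 3: GCU, GCC, GCA → 3 synonymous.
Total: 0 + 0 + 3 = 3.

3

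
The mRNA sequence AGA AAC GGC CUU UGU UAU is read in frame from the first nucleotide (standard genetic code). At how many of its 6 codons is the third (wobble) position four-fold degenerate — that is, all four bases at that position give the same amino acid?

Codon 1 AGA (Arg): third position 2-fold.
Codon 2 AAC (Asn): third position 2-fold.
Codon 3 GGC (Gly): third position 4-fold.
Codon 4 CUU (Leu): third position 4-fold.
Codon 5 UGU (Cys): third position 2-fold.
Codon 6 UAU (Tyr): third position 2-fold.
Four-fold degenerate third positions: 2.

2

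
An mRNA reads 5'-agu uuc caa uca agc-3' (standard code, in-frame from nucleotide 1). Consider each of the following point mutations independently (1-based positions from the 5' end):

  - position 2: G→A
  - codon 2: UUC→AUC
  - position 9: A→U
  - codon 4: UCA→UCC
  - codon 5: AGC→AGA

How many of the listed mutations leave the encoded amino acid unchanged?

Codon 1: AGU (Ser) → AAU (Asn) — missense.
Codon 2: UUC (Phe) → AUC (Ile) — missense.
Codon 3: CAA (Gln) → CAU (His) — missense.
Codon 4: UCA (Ser) → UCC (Ser) — synonymous.
Codon 5: AGC (Ser) → AGA (Arg) — missense.
Synonymous: 1 of 5.

1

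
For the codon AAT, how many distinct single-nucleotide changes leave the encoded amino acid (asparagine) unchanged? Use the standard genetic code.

1

Position 1: none → 0 synonymous.
Position 2: none → 0 synonymous.
Position 3: AAC → 1 synonymous.
Total: 0 + 0 + 1 = 1.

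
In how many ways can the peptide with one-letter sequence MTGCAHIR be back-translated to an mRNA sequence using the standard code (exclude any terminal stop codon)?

4608

Met: 1 codon.
Thr: 4 codons.
Gly: 4 codons.
Cys: 2 codons.
Ala: 4 codons.
His: 2 codons.
Ile: 3 codons.
Arg: 6 codons.
1 × 4 × 4 × 2 × 4 × 2 × 3 × 6 = 4608.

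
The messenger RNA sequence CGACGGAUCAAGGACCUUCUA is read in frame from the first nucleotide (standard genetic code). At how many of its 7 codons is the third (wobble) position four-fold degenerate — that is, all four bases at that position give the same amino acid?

Codon 1 CGA (Arg): third position 4-fold.
Codon 2 CGG (Arg): third position 4-fold.
Codon 3 AUC (Ile): third position 3-fold.
Codon 4 AAG (Lys): third position 2-fold.
Codon 5 GAC (Asp): third position 2-fold.
Codon 6 CUU (Leu): third position 4-fold.
Codon 7 CUA (Leu): third position 4-fold.
Four-fold degenerate third positions: 4.

4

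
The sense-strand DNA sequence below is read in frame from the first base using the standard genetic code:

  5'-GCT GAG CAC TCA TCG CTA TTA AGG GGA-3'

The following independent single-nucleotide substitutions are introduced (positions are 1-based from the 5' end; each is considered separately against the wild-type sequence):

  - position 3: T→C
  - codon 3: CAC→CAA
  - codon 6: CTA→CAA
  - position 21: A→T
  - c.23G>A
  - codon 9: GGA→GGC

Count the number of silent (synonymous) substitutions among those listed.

2

Codon 1: GCT (Ala) → GCC (Ala) — synonymous.
Codon 3: CAC (His) → CAA (Gln) — missense.
Codon 6: CTA (Leu) → CAA (Gln) — missense.
Codon 7: TTA (Leu) → TTT (Phe) — missense.
Codon 8: AGG (Arg) → AAG (Lys) — missense.
Codon 9: GGA (Gly) → GGC (Gly) — synonymous.
Synonymous: 2 of 6.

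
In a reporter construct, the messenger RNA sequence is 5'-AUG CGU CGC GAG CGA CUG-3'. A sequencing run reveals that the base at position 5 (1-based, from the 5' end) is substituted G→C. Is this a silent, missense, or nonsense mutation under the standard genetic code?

missense

Position 5 falls in codon 2: CGU → Arg.
After the substitution the codon is CCU → Pro.
Arg ≠ Pro, so this is a missense mutation.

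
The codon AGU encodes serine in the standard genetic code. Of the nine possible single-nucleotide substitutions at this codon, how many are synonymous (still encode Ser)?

1

Position 1: none → 0 synonymous.
Position 2: none → 0 synonymous.
Position 3: AGC → 1 synonymous.
Total: 0 + 0 + 1 = 1.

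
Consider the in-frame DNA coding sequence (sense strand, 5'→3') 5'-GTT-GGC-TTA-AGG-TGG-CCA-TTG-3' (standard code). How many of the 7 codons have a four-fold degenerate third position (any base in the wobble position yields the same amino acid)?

Codon 1 GTT (Val): third position 4-fold.
Codon 2 GGC (Gly): third position 4-fold.
Codon 3 TTA (Leu): third position 2-fold.
Codon 4 AGG (Arg): third position 2-fold.
Codon 5 TGG (Trp): third position 1-fold.
Codon 6 CCA (Pro): third position 4-fold.
Codon 7 TTG (Leu): third position 2-fold.
Four-fold degenerate third positions: 3.

3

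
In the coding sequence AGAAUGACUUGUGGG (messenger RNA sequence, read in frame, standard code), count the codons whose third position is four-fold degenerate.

Codon 1 AGA (Arg): third position 2-fold.
Codon 2 AUG (Met): third position 1-fold.
Codon 3 ACU (Thr): third position 4-fold.
Codon 4 UGU (Cys): third position 2-fold.
Codon 5 GGG (Gly): third position 4-fold.
Four-fold degenerate third positions: 2.

2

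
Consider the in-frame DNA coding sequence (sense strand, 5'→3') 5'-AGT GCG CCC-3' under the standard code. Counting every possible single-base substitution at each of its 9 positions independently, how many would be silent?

7

Codon 1 (AGT, Ser): 1 synonymous substitution.
Codon 2 (GCG, Ala): 3 synonymous substitutions.
Codon 3 (CCC, Pro): 3 synonymous substitutions.
Total: 1 + 3 + 3 = 7.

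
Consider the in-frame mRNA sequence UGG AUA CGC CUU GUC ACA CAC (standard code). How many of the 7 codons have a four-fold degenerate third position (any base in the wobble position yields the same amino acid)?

4

Codon 1 UGG (Trp): third position 1-fold.
Codon 2 AUA (Ile): third position 3-fold.
Codon 3 CGC (Arg): third position 4-fold.
Codon 4 CUU (Leu): third position 4-fold.
Codon 5 GUC (Val): third position 4-fold.
Codon 6 ACA (Thr): third position 4-fold.
Codon 7 CAC (His): third position 2-fold.
Four-fold degenerate third positions: 4.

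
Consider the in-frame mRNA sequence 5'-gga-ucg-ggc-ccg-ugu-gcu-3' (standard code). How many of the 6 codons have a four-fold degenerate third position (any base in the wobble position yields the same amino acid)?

5

Codon 1 GGA (Gly): third position 4-fold.
Codon 2 UCG (Ser): third position 4-fold.
Codon 3 GGC (Gly): third position 4-fold.
Codon 4 CCG (Pro): third position 4-fold.
Codon 5 UGU (Cys): third position 2-fold.
Codon 6 GCU (Ala): third position 4-fold.
Four-fold degenerate third positions: 5.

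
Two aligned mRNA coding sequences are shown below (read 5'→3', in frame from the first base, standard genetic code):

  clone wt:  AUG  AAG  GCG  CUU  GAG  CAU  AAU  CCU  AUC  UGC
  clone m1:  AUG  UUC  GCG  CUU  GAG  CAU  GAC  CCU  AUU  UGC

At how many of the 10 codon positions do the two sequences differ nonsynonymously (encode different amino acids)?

2

Codon 1: AUG Met / AUG Met — identical.
Codon 2: AAG Lys / UUC Phe — nonsynonymous.
Codon 3: GCG Ala / GCG Ala — identical.
Codon 4: CUU Leu / CUU Leu — identical.
Codon 5: GAG Glu / GAG Glu — identical.
Codon 6: CAU His / CAU His — identical.
Codon 7: AAU Asn / GAC Asp — nonsynonymous.
Codon 8: CCU Pro / CCU Pro — identical.
Codon 9: AUC Ile / AUU Ile — synonymous.
Codon 10: UGC Cys / UGC Cys — identical.
Nonsynonymous differences: 2.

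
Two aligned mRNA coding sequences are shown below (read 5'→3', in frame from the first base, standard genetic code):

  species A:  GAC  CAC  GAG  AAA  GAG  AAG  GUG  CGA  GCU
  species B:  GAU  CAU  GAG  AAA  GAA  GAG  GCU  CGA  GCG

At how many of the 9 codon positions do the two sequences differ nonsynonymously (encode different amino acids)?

Codon 1: GAC Asp / GAU Asp — synonymous.
Codon 2: CAC His / CAU His — synonymous.
Codon 3: GAG Glu / GAG Glu — identical.
Codon 4: AAA Lys / AAA Lys — identical.
Codon 5: GAG Glu / GAA Glu — synonymous.
Codon 6: AAG Lys / GAG Glu — nonsynonymous.
Codon 7: GUG Val / GCU Ala — nonsynonymous.
Codon 8: CGA Arg / CGA Arg — identical.
Codon 9: GCU Ala / GCG Ala — synonymous.
Nonsynonymous differences: 2.

2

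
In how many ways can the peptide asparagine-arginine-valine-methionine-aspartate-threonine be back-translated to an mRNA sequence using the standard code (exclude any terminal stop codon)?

Asn: 2 codons.
Arg: 6 codons.
Val: 4 codons.
Met: 1 codon.
Asp: 2 codons.
Thr: 4 codons.
2 × 6 × 4 × 1 × 2 × 4 = 384.

384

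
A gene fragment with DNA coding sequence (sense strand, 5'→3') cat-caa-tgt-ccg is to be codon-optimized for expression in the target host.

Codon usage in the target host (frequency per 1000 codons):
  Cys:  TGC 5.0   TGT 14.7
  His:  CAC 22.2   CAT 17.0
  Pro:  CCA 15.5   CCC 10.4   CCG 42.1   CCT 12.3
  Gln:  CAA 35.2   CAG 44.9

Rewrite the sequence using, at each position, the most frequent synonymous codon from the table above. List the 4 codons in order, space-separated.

CAC CAG TGT CCG

Codon 1 (His): best is CAC at 22.2.
Codon 2 (Gln): best is CAG at 44.9.
Codon 3 (Cys): best is TGT at 14.7.
Codon 4 (Pro): best is CCG at 42.1.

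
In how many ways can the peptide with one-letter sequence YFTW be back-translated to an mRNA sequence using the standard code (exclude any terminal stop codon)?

16

Tyr: 2 codons.
Phe: 2 codons.
Thr: 4 codons.
Trp: 1 codon.
2 × 2 × 4 × 1 = 16.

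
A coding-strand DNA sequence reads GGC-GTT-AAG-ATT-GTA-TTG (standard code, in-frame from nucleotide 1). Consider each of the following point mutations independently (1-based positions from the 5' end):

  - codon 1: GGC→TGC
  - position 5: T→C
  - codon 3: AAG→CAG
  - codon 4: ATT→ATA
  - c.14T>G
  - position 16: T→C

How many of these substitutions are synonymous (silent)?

2

Codon 1: GGC (Gly) → TGC (Cys) — missense.
Codon 2: GTT (Val) → GCT (Ala) — missense.
Codon 3: AAG (Lys) → CAG (Gln) — missense.
Codon 4: ATT (Ile) → ATA (Ile) — synonymous.
Codon 5: GTA (Val) → GGA (Gly) — missense.
Codon 6: TTG (Leu) → CTG (Leu) — synonymous.
Synonymous: 2 of 6.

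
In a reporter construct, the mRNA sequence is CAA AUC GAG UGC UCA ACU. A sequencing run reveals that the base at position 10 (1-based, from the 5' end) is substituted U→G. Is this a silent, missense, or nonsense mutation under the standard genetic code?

Position 10 falls in codon 4: UGC → Cys.
After the substitution the codon is GGC → Gly.
Cys ≠ Gly, so this is a missense mutation.

missense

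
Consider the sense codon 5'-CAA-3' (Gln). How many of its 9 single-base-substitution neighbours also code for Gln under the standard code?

Position 1: none → 0 synonymous.
Position 2: none → 0 synonymous.
Position 3: CAG → 1 synonymous.
Total: 0 + 0 + 1 = 1.

1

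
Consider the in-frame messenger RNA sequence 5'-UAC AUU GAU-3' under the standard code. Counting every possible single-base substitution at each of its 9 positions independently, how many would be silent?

4

Codon 1 (UAC, Tyr): 1 synonymous substitution.
Codon 2 (AUU, Ile): 2 synonymous substitutions.
Codon 3 (GAU, Asp): 1 synonymous substitution.
Total: 1 + 2 + 1 = 4.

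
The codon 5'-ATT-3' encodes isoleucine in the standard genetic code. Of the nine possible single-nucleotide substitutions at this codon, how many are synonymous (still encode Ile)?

2

Position 1: none → 0 synonymous.
Position 2: none → 0 synonymous.
Position 3: ATC, ATA → 2 synonymous.
Total: 0 + 0 + 2 = 2.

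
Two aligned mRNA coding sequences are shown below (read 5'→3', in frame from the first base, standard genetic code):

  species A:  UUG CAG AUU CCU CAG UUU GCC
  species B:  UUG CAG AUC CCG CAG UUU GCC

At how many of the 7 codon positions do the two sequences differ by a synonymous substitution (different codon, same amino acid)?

2

Codon 1: UUG Leu / UUG Leu — identical.
Codon 2: CAG Gln / CAG Gln — identical.
Codon 3: AUU Ile / AUC Ile — synonymous.
Codon 4: CCU Pro / CCG Pro — synonymous.
Codon 5: CAG Gln / CAG Gln — identical.
Codon 6: UUU Phe / UUU Phe — identical.
Codon 7: GCC Ala / GCC Ala — identical.
Synonymous differences: 2.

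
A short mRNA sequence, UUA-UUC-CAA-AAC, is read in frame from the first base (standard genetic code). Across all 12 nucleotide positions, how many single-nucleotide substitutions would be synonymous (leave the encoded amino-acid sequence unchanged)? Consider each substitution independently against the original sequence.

5

Codon 1 (UUA, Leu): 2 synonymous substitutions.
Codon 2 (UUC, Phe): 1 synonymous substitution.
Codon 3 (CAA, Gln): 1 synonymous substitution.
Codon 4 (AAC, Asn): 1 synonymous substitution.
Total: 2 + 1 + 1 + 1 = 5.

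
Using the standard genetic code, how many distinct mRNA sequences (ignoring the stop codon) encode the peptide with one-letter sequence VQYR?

96

Val: 4 codons.
Gln: 2 codons.
Tyr: 2 codons.
Arg: 6 codons.
4 × 2 × 2 × 6 = 96.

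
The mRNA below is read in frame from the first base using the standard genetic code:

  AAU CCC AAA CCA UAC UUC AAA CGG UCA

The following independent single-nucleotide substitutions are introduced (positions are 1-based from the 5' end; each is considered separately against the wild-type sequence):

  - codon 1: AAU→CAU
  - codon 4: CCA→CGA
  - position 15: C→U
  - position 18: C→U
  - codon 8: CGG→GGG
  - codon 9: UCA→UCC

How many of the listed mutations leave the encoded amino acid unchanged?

Codon 1: AAU (Asn) → CAU (His) — missense.
Codon 4: CCA (Pro) → CGA (Arg) — missense.
Codon 5: UAC (Tyr) → UAU (Tyr) — synonymous.
Codon 6: UUC (Phe) → UUU (Phe) — synonymous.
Codon 8: CGG (Arg) → GGG (Gly) — missense.
Codon 9: UCA (Ser) → UCC (Ser) — synonymous.
Synonymous: 3 of 6.

3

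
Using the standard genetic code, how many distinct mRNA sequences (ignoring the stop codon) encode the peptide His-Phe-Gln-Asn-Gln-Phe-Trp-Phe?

His: 2 codons.
Phe: 2 codons.
Gln: 2 codons.
Asn: 2 codons.
Gln: 2 codons.
Phe: 2 codons.
Trp: 1 codon.
Phe: 2 codons.
2 × 2 × 2 × 2 × 2 × 2 × 1 × 2 = 128.

128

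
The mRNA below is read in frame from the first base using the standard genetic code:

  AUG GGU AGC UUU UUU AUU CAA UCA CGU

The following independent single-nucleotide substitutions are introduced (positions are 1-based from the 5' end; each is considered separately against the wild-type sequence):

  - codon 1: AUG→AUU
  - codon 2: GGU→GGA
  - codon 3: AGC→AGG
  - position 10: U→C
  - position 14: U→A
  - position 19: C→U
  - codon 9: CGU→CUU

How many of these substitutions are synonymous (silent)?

1

Codon 1: AUG (Met) → AUU (Ile) — missense.
Codon 2: GGU (Gly) → GGA (Gly) — synonymous.
Codon 3: AGC (Ser) → AGG (Arg) — missense.
Codon 4: UUU (Phe) → CUU (Leu) — missense.
Codon 5: UUU (Phe) → UAU (Tyr) — missense.
Codon 7: CAA (Gln) → UAA (Stop) — nonsense.
Codon 9: CGU (Arg) → CUU (Leu) — missense.
Synonymous: 1 of 7.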